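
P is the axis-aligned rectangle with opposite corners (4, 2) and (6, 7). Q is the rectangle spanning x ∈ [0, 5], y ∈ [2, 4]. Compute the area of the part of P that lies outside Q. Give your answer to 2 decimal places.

8.00

|P∩Q|: x∈[4,5], y∈[2,4] → 1·2 = 2.
|P| = 10.
|P ∖ Q| = |P| − |P∩Q| = 10 − 2 = 8.00.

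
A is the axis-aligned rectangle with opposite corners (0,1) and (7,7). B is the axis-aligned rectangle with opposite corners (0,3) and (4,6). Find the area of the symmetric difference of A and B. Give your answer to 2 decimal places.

30.00

|A∩B|: x∈[0,4], y∈[3,6] → 4·3 = 12.
|A △ B| = |A| + |B| − 2·|A∩B| = 42 + 12 − 24 = 30.00.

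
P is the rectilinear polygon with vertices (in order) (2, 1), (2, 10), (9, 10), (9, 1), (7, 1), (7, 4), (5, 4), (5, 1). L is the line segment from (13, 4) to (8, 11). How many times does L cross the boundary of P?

The segment meets the boundary at (8.714,10), (9,9.6).

2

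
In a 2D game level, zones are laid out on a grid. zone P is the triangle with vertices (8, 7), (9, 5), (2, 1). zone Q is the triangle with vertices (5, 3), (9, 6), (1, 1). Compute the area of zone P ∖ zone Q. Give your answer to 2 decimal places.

7.34

|zone P| = 9, |zone P∩zone Q| = 1.658.
|zone P ∖ zone Q| = |zone P| − |zone P∩zone Q| = 9 − 1.658 = 7.34.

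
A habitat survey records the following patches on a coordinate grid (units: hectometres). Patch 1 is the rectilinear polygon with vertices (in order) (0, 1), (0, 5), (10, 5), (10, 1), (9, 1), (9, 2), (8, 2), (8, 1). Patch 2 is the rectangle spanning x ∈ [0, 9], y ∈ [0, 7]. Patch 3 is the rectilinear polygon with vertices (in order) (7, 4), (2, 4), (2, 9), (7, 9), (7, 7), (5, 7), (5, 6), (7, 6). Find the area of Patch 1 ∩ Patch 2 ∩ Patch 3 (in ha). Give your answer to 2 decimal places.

The intersection is the polygon with vertices (7,5), (7,4), (2,4), (2,5).
By the shoelace formula its area is 5.00.

5.00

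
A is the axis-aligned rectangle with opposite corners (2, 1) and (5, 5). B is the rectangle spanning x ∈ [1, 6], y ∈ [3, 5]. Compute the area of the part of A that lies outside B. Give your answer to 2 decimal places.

|A∩B|: x∈[2,5], y∈[3,5] → 3·2 = 6.
|A| = 12.
|A ∖ B| = |A| − |A∩B| = 12 − 6 = 6.00.

6.00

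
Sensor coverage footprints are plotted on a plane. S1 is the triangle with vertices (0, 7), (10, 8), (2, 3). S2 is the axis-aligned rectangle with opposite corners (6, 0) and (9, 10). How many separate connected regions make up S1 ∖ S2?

S1 ∖ S2 splits into 2 disjoint pieces (area 16.8, area 0.2625).

2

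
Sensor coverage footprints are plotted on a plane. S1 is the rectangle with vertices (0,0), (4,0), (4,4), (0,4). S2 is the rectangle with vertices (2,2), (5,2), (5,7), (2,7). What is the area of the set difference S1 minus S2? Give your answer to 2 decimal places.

|S1∩S2|: x∈[2,4], y∈[2,4] → 2·2 = 4.
|S1| = 16.
|S1 ∖ S2| = |S1| − |S1∩S2| = 16 − 4 = 12.00.

12.00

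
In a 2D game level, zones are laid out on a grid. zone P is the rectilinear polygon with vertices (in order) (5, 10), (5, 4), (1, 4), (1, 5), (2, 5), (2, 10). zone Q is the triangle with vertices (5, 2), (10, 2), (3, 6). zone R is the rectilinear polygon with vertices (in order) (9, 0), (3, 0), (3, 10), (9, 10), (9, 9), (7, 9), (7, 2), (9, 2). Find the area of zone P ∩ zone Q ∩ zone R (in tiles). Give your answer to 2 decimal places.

The intersection is the polygon with vertices (4,4), (3,6), (5,4.857), (5,4).
By the shoelace formula its area is 1.86.

1.86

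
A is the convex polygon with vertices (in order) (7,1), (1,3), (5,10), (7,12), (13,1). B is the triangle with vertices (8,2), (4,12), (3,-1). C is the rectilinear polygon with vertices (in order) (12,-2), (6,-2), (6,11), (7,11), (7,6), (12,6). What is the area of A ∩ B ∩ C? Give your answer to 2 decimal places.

The intersection is the polygon with vertices (8,2), (6.571,1.143), (6,1.333), (6,7).
By the shoelace formula its area is 6.05.

6.05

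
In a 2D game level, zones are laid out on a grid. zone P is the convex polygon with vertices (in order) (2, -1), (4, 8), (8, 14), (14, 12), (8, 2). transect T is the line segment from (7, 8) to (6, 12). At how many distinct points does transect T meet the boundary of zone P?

The segment meets the boundary at (6.182,11.273).

1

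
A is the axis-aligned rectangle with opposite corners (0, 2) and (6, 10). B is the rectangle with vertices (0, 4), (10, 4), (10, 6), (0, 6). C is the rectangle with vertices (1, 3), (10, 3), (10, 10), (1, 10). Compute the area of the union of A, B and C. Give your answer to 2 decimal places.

By inclusion–exclusion:
Individual areas: |A| = 48, |B| = 20, |C| = 63.
|A∩B|: x∈[0,6], y∈[4,6] → 6·2 = 12.
|A∩C|: x∈[1,6], y∈[3,10] → 5·7 = 35.
|B∩C|: x∈[1,10], y∈[4,6] → 9·2 = 18.
|A∩B∩C| = 10.
|A ∪ B ∪ C| = 131 − 65 + 10 = 76.00.

76.00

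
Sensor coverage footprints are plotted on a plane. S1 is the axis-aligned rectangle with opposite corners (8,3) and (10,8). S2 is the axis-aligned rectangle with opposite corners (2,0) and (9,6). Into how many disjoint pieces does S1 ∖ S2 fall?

S1 ∖ S2 is a single connected region.

1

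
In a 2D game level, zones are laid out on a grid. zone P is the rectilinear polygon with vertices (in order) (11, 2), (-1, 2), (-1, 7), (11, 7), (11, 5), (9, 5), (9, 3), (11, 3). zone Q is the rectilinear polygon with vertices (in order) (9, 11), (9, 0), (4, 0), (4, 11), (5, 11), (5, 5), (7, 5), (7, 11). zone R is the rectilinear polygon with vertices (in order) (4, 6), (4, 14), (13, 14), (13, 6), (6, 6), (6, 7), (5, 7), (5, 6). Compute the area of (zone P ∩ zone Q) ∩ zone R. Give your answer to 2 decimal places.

|zone P ∩ zone Q| = 21.
|(zone P ∩ zone Q) ∩ zone R| = 3.00.

3.00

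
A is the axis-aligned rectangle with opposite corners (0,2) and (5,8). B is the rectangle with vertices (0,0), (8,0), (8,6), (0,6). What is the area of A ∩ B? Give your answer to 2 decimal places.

20.00

|A∩B|: x∈[0,5], y∈[2,6] → 5·4 = 20.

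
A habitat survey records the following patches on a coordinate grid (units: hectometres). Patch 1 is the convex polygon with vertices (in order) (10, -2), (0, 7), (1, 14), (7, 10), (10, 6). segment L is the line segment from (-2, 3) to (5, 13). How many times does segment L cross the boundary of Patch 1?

2

The segment meets the boundary at (4.205,11.864), (0.491,6.558).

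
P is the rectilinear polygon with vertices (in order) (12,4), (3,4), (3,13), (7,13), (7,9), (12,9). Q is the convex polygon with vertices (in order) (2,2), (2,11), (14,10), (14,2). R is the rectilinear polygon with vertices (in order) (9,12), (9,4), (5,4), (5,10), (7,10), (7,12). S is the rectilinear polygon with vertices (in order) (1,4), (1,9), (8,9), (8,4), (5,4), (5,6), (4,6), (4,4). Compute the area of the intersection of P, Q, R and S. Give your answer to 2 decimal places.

15.00

The intersection is the polygon with vertices (8,9), (8,4), (5,4), (5,6), (5,9), (7,9).
By the shoelace formula its area is 15.00.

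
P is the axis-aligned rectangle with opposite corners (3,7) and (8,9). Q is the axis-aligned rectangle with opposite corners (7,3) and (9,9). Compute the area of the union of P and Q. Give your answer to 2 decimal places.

By inclusion–exclusion:
Individual areas: |P| = 10, |Q| = 12.
|P∩Q|: x∈[7,8], y∈[7,9] → 1·2 = 2.
|P ∪ Q| = 22 − 2 = 20.00.

20.00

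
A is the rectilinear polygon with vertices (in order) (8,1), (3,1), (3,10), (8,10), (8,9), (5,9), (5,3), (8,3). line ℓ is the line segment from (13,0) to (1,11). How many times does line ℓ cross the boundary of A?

2

The segment meets the boundary at (3,9.167), (5,7.333).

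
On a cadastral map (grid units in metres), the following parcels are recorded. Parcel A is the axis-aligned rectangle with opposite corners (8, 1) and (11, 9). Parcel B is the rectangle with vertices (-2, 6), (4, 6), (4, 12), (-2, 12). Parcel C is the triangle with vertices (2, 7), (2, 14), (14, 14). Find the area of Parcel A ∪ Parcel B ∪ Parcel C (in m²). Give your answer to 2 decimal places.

By inclusion–exclusion:
Individual areas: |Parcel A| = 24, |Parcel B| = 36, |Parcel C| = 42.
|Parcel A∩Parcel B| = 0 (no overlap).
|Parcel A∩Parcel C| = 0.
|Parcel B∩Parcel C| = 8.8333.
|Parcel A∩Parcel B∩Parcel C| = 0.
|Parcel A ∪ Parcel B ∪ Parcel C| = 102 − 8.8333 + 0 = 93.17.

93.17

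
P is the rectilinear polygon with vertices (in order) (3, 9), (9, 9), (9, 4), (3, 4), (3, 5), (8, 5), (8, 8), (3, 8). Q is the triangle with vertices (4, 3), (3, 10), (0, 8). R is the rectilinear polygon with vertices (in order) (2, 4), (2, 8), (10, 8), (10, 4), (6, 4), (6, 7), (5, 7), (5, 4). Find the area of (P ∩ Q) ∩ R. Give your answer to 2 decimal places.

|P ∩ Q| = 0.975.
|(P ∩ Q) ∩ R| = 0.76.

0.76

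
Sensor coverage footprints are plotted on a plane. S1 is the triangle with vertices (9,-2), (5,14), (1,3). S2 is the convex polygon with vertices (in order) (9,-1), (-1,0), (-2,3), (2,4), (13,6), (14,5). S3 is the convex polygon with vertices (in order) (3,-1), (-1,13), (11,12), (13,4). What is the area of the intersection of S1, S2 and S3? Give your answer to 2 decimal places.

The intersection is the polygon with vertices (2.043,2.348), (1.6,3.9), (2,4), (7.261,4.957), (8.111,1.556), (5.444,0.222).
By the shoelace formula its area is 19.78.

19.78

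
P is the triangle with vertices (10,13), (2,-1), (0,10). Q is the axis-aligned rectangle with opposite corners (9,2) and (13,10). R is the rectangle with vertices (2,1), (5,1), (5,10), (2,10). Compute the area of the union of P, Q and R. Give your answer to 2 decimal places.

93.02

By inclusion–exclusion:
Individual areas: |P| = 58, |Q| = 32, |R| = 27.
|P∩Q| = 0.
|P∩R| = 23.9821.
|Q∩R| = 0 (no overlap).
|P∩Q∩R| = 0.
|P ∪ Q ∪ R| = 117 − 23.9821 + 0 = 93.02.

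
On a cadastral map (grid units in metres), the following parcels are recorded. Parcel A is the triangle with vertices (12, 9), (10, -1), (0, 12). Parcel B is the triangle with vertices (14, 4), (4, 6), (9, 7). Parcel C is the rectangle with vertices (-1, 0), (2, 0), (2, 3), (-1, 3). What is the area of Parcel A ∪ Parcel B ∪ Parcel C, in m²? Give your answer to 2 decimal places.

73.62

By inclusion–exclusion:
Individual areas: |Parcel A| = 63, |Parcel B| = 10, |Parcel C| = 9.
|Parcel A∩Parcel B| = 8.3771.
|Parcel A∩Parcel C| = 0.
|Parcel B∩Parcel C| = 0.
|Parcel A∩Parcel B∩Parcel C| = 0.
|Parcel A ∪ Parcel B ∪ Parcel C| = 82 − 8.3771 + 0 = 73.62.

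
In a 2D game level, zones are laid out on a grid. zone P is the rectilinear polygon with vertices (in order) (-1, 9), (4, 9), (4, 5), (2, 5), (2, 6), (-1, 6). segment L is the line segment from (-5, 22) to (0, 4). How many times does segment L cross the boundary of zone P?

2

The segment meets the boundary at (-0.556,6), (-1,7.6).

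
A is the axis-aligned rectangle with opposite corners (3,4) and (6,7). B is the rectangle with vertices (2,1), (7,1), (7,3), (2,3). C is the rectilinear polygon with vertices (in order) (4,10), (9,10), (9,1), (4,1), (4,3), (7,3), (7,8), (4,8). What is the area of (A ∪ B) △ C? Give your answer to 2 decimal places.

37.00

|A ∪ B| = 19.
|(A ∪ B) ∩ C| = 6.
|(A ∪ B) △ C| = 19 + 30 − 12 = 37.00.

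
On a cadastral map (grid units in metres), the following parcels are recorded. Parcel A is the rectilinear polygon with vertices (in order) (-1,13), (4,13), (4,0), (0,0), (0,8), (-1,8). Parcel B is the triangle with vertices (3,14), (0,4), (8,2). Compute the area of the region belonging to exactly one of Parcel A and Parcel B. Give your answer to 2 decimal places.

|Parcel A| = 57, |Parcel B| = 43, |Parcel A∩Parcel B| = 25.4417.
|Parcel A △ Parcel B| = |Parcel A| + |Parcel B| − 2·|Parcel A∩Parcel B| = 57 + 43 − 50.8833 = 49.12.

49.12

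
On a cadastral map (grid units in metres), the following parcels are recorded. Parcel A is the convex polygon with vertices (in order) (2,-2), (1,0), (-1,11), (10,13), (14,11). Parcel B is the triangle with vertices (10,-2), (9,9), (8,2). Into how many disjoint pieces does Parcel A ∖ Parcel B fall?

Parcel A ∖ Parcel B is a single connected region.

1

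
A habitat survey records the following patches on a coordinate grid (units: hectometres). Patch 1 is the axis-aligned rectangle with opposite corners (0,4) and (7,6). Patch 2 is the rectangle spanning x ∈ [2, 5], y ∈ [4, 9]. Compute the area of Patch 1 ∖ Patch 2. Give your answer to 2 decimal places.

8.00

|Patch 1∩Patch 2|: x∈[2,5], y∈[4,6] → 3·2 = 6.
|Patch 1| = 14.
|Patch 1 ∖ Patch 2| = |Patch 1| − |Patch 1∩Patch 2| = 14 − 6 = 8.00.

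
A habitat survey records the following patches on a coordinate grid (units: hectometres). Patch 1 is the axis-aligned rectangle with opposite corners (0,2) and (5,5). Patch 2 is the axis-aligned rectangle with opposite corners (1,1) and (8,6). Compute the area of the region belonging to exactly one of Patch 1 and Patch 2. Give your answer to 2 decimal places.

|Patch 1∩Patch 2|: x∈[1,5], y∈[2,5] → 4·3 = 12.
|Patch 1 △ Patch 2| = |Patch 1| + |Patch 2| − 2·|Patch 1∩Patch 2| = 15 + 35 − 24 = 26.00.

26.00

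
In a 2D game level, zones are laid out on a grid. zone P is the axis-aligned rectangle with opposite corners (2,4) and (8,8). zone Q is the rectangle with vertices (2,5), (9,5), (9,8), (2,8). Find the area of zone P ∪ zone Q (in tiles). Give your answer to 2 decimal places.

By inclusion–exclusion:
Individual areas: |zone P| = 24, |zone Q| = 21.
|zone P∩zone Q|: x∈[2,8], y∈[5,8] → 6·3 = 18.
|zone P ∪ zone Q| = 45 − 18 = 27.00.

27.00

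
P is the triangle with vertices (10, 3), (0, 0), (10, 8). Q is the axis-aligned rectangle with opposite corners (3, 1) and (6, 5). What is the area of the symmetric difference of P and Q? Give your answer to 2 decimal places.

23.53

|P| = 25, |Q| = 12, |P∩Q| = 6.7333.
|P △ Q| = |P| + |Q| − 2·|P∩Q| = 25 + 12 − 13.4667 = 23.53.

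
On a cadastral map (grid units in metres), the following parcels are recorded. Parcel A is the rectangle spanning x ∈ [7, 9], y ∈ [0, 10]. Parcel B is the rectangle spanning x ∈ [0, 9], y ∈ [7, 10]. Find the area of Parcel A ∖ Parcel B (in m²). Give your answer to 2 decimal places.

14.00

|Parcel A∩Parcel B|: x∈[7,9], y∈[7,10] → 2·3 = 6.
|Parcel A| = 20.
|Parcel A ∖ Parcel B| = |Parcel A| − |Parcel A∩Parcel B| = 20 − 6 = 14.00.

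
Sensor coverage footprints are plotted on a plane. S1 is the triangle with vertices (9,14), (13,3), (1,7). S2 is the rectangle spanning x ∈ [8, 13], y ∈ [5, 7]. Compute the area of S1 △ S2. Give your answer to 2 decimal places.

52.36

|S1| = 58, |S2| = 10, |S1∩S2| = 7.8182.
|S1 △ S2| = |S1| + |S2| − 2·|S1∩S2| = 58 + 10 − 15.6364 = 52.36.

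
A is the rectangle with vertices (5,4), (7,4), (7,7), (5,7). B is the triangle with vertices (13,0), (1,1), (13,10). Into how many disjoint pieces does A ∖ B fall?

A ∖ B is a single connected region.

1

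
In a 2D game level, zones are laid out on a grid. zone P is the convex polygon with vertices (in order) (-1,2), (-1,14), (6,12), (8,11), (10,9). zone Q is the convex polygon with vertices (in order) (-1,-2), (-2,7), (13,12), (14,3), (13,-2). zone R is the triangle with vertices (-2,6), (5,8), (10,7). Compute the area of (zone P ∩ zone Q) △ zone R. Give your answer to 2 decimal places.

32.99

|zone P ∩ zone Q| = 38.8333.
|(zone P ∩ zone Q) ∩ zone R| = 7.1737.
|(zone P ∩ zone Q) △ zone R| = 38.8333 + 8.5 − 14.3474 = 32.99.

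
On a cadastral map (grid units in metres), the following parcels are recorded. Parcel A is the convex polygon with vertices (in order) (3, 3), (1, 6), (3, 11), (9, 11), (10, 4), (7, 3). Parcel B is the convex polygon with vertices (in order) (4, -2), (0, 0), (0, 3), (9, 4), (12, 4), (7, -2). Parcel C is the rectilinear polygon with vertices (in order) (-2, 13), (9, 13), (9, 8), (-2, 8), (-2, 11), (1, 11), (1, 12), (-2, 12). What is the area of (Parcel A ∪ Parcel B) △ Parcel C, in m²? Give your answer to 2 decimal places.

116.37

|Parcel A ∪ Parcel B| = 103.9655.
|(Parcel A ∪ Parcel B) ∩ Parcel C| = 19.8.
|(Parcel A ∪ Parcel B) △ Parcel C| = 103.9655 + 52 − 39.6 = 116.37.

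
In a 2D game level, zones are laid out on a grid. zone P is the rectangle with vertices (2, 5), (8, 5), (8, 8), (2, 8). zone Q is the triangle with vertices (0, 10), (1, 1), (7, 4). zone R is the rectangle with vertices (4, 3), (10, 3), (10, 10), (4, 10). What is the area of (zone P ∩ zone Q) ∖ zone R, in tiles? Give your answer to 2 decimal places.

|zone P ∩ zone Q| = 6.25.
|(zone P ∩ zone Q) ∩ zone R| = 1.4405.
|(zone P ∩ zone Q) ∖ zone R| = 6.25 − 1.4405 = 4.81.

4.81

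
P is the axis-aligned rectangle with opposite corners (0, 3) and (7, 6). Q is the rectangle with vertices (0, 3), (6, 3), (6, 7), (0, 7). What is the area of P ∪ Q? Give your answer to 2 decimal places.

By inclusion–exclusion:
Individual areas: |P| = 21, |Q| = 24.
|P∩Q|: x∈[0,6], y∈[3,6] → 6·3 = 18.
|P ∪ Q| = 45 − 18 = 27.00.

27.00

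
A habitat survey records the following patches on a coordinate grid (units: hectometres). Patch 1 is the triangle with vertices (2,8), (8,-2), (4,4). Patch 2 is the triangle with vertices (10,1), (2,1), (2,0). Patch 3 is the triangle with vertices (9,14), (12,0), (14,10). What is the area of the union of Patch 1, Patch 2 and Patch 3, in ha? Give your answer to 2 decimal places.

By inclusion–exclusion:
Individual areas: |Patch 1| = 2, |Patch 2| = 4, |Patch 3| = 29.
|Patch 1∩Patch 2| = 0.0835.
|Patch 1∩Patch 3| = 0.
|Patch 2∩Patch 3| = 0.
|Patch 1∩Patch 2∩Patch 3| = 0.
|Patch 1 ∪ Patch 2 ∪ Patch 3| = 35 − 0.0835 + 0 = 34.92.

34.92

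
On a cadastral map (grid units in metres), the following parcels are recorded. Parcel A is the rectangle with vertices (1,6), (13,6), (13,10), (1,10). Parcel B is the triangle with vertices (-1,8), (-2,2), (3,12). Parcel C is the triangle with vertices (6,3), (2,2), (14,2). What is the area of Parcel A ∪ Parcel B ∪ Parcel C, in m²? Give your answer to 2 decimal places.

By inclusion–exclusion:
Individual areas: |Parcel A| = 48, |Parcel B| = 10, |Parcel C| = 6.
|Parcel A∩Parcel B| = 1.
|Parcel A∩Parcel C| = 0.
|Parcel B∩Parcel C| = 0.
|Parcel A∩Parcel B∩Parcel C| = 0.
|Parcel A ∪ Parcel B ∪ Parcel C| = 64 − 1 + 0 = 63.00.

63.00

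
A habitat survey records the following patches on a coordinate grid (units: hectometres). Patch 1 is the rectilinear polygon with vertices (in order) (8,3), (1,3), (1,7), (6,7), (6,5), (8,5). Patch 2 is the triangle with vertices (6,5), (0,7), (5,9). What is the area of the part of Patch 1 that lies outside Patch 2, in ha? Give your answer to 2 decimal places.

|Patch 1| = 24, |Patch 1∩Patch 2| = 5.3333.
|Patch 1 ∖ Patch 2| = |Patch 1| − |Patch 1∩Patch 2| = 24 − 5.3333 = 18.67.

18.67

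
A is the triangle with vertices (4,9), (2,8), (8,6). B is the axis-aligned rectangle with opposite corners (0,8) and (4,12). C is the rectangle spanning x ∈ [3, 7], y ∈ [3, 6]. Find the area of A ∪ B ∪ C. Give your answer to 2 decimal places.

32.00

By inclusion–exclusion:
Individual areas: |A| = 5, |B| = 16, |C| = 12.
|A∩B| = 1.
|A∩C| = 0.
|B∩C| = 0 (no overlap).
|A∩B∩C| = 0.
|A ∪ B ∪ C| = 33 − 1 + 0 = 32.00.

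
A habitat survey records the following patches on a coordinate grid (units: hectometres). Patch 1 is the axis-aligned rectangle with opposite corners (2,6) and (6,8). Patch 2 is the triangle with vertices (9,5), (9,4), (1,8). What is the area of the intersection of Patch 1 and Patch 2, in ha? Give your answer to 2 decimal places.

1.25

The intersection is the polygon with vertices (6,6), (5,6), (2,7.5), (2,7.625), (6,6.125).
By the shoelace formula its area is 1.25.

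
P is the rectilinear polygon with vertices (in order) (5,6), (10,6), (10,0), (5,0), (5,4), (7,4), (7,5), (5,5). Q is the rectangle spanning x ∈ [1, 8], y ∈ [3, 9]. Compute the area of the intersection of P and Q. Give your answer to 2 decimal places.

The intersection is the polygon with vertices (8,6), (8,3), (5,3), (5,4), (7,4), (7,5), (5,5), (5,6).
By the shoelace formula its area is 7.00.

7.00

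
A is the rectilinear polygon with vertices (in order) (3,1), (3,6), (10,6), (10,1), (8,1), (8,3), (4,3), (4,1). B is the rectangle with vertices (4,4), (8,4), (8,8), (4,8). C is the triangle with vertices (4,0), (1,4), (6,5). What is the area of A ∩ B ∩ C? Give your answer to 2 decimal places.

1.40

The intersection is the polygon with vertices (4,4), (4,4.6), (6,5), (5.6,4).
By the shoelace formula its area is 1.40.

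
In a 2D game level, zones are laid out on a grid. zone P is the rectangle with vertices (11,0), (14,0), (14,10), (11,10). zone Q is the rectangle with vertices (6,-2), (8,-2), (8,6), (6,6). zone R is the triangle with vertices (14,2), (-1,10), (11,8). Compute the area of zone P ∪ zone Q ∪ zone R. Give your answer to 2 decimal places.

71.80

By inclusion–exclusion:
Individual areas: |zone P| = 30, |zone Q| = 16, |zone R| = 33.
|zone P∩zone Q| = 0 (no overlap).
|zone P∩zone R| = 6.6.
|zone Q∩zone R| = 0.6.
|zone P∩zone Q∩zone R| = 0.
|zone P ∪ zone Q ∪ zone R| = 79 − 7.2 + 0 = 71.80.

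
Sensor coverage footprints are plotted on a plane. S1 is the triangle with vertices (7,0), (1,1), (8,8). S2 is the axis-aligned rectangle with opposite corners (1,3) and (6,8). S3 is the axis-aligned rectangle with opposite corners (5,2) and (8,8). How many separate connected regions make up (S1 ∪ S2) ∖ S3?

(S1 ∪ S2) ∖ S3 is a single connected region.

1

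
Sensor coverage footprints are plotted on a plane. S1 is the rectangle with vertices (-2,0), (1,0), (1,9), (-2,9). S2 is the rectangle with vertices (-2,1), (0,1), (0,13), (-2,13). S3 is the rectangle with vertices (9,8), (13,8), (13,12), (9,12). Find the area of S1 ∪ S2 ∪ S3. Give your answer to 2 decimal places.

By inclusion–exclusion:
Individual areas: |S1| = 27, |S2| = 24, |S3| = 16.
|S1∩S2|: x∈[-2,0], y∈[1,9] → 2·8 = 16.
|S1∩S3| = 0 (no overlap).
|S2∩S3| = 0 (no overlap).
|S1∩S2∩S3| = 0.
|S1 ∪ S2 ∪ S3| = 67 − 16 + 0 = 51.00.

51.00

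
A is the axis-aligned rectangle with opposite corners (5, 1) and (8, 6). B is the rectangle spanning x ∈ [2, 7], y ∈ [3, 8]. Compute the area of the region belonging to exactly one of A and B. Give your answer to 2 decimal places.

|A∩B|: x∈[5,7], y∈[3,6] → 2·3 = 6.
|A △ B| = |A| + |B| − 2·|A∩B| = 15 + 25 − 12 = 28.00.

28.00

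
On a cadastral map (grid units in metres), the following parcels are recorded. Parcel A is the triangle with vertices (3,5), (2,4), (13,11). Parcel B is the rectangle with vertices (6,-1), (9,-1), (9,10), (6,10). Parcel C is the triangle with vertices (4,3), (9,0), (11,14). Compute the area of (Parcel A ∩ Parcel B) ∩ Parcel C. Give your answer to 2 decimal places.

0.46

The region (Parcel A ∩ Parcel B) ∩ Parcel C is the polygon with vertices (9,8.6), (9,8.454), (6.431,6.819), (6.676,7.206).
By the shoelace formula its area is 0.46.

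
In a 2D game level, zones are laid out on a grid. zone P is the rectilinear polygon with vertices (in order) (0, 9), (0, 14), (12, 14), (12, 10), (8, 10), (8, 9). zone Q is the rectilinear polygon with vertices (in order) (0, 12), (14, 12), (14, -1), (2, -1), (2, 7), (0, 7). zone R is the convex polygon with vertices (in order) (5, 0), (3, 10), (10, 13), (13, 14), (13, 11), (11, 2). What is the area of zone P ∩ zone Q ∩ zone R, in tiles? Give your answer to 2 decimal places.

The intersection is the polygon with vertices (12,12), (12,10), (8,10), (8,9), (3.2,9), (3,10), (7.667,12).
By the shoelace formula its area is 18.23.

18.23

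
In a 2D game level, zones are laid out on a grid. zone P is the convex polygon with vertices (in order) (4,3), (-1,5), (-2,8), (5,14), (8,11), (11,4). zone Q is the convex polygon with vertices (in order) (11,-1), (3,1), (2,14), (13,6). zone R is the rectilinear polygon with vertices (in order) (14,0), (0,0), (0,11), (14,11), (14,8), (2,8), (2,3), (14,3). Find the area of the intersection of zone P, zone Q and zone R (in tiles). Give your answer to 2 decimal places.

17.03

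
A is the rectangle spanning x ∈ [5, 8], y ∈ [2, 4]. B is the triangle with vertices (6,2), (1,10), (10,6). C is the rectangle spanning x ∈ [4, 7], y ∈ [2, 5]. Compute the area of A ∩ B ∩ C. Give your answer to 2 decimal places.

The intersection is the polygon with vertices (7,4), (7,3), (6,2), (5,3.6), (5,4).
By the shoelace formula its area is 2.70.

2.70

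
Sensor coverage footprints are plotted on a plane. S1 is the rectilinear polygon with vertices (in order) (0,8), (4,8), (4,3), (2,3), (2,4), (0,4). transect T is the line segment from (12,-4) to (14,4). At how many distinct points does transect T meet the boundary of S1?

The segment lies entirely outside S1 and never meets its boundary.

0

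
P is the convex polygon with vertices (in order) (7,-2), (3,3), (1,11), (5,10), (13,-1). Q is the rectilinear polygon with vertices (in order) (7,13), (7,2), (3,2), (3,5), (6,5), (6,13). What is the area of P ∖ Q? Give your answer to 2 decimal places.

|P| = 71, |P∩Q| = 14.5375.
|P ∖ Q| = |P| − |P∩Q| = 71 − 14.5375 = 56.46.

56.46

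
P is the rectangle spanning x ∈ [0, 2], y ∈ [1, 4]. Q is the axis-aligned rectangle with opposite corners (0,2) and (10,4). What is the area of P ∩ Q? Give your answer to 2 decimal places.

|P∩Q|: x∈[0,2], y∈[2,4] → 2·2 = 4.

4.00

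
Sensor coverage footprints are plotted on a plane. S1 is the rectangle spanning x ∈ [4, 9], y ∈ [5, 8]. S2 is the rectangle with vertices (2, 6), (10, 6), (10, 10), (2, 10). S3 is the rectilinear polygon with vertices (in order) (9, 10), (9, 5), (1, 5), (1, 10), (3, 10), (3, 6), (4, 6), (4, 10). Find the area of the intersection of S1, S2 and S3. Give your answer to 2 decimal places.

The intersection is the polygon with vertices (9,8), (9,6), (4,6), (4,8).
By the shoelace formula its area is 10.00.

10.00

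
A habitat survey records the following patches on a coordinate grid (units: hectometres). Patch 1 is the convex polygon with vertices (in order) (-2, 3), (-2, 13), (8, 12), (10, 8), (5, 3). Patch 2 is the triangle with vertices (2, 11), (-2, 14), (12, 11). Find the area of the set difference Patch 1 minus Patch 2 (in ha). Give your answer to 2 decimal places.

86.58

|Patch 1| = 96.5, |Patch 1∩Patch 2| = 9.9242.
|Patch 1 ∖ Patch 2| = |Patch 1| − |Patch 1∩Patch 2| = 96.5 − 9.9242 = 86.58.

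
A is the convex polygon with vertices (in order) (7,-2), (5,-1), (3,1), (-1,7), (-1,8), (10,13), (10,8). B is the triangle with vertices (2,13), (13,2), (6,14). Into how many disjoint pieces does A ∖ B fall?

A ∖ B splits into 2 disjoint pieces (area 72.5385, area 7.8361).

2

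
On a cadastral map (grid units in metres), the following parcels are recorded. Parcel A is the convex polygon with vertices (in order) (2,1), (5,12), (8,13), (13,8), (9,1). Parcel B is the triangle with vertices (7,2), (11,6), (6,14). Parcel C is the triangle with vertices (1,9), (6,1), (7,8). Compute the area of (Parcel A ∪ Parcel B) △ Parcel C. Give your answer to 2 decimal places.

73.27

|Parcel A ∪ Parcel B| = 85.1058.
|(Parcel A ∪ Parcel B) ∩ Parcel C| = 16.6683.
|(Parcel A ∪ Parcel B) △ Parcel C| = 85.1058 + 21.5 − 33.3366 = 73.27.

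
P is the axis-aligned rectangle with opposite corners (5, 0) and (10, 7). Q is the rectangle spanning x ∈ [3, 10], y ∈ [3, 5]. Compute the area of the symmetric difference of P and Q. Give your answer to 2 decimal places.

29.00

|P∩Q|: x∈[5,10], y∈[3,5] → 5·2 = 10.
|P △ Q| = |P| + |Q| − 2·|P∩Q| = 35 + 14 − 20 = 29.00.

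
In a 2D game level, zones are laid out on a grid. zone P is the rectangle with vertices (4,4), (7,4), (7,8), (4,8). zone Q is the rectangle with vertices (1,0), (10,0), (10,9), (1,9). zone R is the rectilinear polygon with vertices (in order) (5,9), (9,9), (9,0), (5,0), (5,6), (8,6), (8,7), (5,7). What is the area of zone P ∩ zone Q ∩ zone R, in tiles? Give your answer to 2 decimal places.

6.00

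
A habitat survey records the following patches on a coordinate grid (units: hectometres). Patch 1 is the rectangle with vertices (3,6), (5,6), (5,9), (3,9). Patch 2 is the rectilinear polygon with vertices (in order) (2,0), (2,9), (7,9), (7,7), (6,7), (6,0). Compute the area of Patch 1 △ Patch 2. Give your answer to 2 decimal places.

32.00

|Patch 1| = 6, |Patch 2| = 38, |Patch 1∩Patch 2| = 6.
|Patch 1 △ Patch 2| = |Patch 1| + |Patch 2| − 2·|Patch 1∩Patch 2| = 6 + 38 − 12 = 32.00.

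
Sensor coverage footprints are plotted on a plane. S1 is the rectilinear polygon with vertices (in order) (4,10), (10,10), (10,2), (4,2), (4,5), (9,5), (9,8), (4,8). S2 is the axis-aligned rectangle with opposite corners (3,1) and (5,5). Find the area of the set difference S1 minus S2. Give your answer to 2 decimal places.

30.00

|S1| = 33, |S1∩S2| = 3.
|S1 ∖ S2| = |S1| − |S1∩S2| = 33 − 3 = 30.00.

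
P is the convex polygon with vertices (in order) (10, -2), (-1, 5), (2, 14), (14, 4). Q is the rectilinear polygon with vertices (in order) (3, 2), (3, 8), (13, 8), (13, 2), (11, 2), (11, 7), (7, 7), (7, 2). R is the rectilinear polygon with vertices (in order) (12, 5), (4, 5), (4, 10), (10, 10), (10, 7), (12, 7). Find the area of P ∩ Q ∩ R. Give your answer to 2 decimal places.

12.82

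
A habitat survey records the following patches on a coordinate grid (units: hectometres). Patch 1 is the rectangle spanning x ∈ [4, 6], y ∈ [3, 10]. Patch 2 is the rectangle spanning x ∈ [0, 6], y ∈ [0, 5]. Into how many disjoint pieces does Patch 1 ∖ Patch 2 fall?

Patch 1 ∖ Patch 2 is a single connected region.

1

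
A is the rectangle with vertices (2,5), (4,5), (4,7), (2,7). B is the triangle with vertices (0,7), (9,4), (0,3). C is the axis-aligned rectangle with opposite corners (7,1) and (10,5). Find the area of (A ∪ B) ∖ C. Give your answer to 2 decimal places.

19.11

|A ∪ B| = 20.
|(A ∪ B) ∩ C| = 0.8889.
|(A ∪ B) ∖ C| = 20 − 0.8889 = 19.11.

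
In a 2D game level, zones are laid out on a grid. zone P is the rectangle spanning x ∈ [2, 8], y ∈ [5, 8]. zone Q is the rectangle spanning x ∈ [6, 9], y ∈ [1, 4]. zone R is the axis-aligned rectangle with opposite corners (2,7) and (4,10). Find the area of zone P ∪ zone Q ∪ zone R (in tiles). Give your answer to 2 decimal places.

31.00

By inclusion–exclusion:
Individual areas: |zone P| = 18, |zone Q| = 9, |zone R| = 6.
|zone P∩zone Q| = 0 (no overlap).
|zone P∩zone R|: x∈[2,4], y∈[7,8] → 2·1 = 2.
|zone Q∩zone R| = 0 (no overlap).
|zone P∩zone Q∩zone R| = 0.
|zone P ∪ zone Q ∪ zone R| = 33 − 2 + 0 = 31.00.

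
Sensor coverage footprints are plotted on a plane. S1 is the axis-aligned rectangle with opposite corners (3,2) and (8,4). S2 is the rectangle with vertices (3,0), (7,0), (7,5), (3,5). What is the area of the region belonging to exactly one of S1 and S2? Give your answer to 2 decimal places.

|S1∩S2|: x∈[3,7], y∈[2,4] → 4·2 = 8.
|S1 △ S2| = |S1| + |S2| − 2·|S1∩S2| = 10 + 20 − 16 = 14.00.

14.00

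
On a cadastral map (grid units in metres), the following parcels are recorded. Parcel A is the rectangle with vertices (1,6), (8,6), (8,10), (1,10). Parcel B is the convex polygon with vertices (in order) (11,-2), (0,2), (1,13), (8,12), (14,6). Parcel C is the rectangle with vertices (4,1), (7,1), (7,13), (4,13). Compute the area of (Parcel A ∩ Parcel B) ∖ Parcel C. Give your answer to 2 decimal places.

16.00

|Parcel A ∩ Parcel B| = 28.
|(Parcel A ∩ Parcel B) ∩ Parcel C| = 12.
|(Parcel A ∩ Parcel B) ∖ Parcel C| = 28 − 12 = 16.00.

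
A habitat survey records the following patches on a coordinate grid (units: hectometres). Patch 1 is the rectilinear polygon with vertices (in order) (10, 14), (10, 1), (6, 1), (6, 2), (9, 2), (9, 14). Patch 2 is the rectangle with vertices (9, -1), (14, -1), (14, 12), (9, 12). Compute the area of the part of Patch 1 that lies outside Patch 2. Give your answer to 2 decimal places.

5.00

|Patch 1| = 16, |Patch 1∩Patch 2| = 11.
|Patch 1 ∖ Patch 2| = |Patch 1| − |Patch 1∩Patch 2| = 16 − 11 = 5.00.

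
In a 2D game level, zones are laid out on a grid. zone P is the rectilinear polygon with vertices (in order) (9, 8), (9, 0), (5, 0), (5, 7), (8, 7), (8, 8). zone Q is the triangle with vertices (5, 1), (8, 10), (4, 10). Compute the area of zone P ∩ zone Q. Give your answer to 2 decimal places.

6.00

The intersection is the polygon with vertices (5,7), (7,7), (5,1).
By the shoelace formula its area is 6.00.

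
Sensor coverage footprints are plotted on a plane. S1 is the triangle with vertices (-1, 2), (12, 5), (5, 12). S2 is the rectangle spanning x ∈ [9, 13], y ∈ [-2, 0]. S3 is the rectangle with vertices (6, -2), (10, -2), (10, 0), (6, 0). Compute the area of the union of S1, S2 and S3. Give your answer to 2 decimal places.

70.00

By inclusion–exclusion:
Individual areas: |S1| = 56, |S2| = 8, |S3| = 8.
|S1∩S2| = 0.
|S1∩S3| = 0.
|S2∩S3|: x∈[9,10], y∈[-2,0] → 1·2 = 2.
|S1∩S2∩S3| = 0.
|S1 ∪ S2 ∪ S3| = 72 − 2 + 0 = 70.00.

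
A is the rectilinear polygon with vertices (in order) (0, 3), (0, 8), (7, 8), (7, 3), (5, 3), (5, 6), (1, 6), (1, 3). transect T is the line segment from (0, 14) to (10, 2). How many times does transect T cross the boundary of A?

The segment meets the boundary at (7,5.6), (5,8).

2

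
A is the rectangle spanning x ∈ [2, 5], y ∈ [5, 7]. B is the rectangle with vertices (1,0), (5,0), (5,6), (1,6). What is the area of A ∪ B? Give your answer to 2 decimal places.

27.00

By inclusion–exclusion:
Individual areas: |A| = 6, |B| = 24.
|A∩B|: x∈[2,5], y∈[5,6] → 3·1 = 3.
|A ∪ B| = 30 − 3 = 27.00.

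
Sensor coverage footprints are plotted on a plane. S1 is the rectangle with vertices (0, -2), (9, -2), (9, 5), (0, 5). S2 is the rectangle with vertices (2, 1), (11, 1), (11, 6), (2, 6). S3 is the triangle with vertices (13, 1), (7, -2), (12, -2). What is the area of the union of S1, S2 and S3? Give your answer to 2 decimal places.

86.50

By inclusion–exclusion:
Individual areas: |S1| = 63, |S2| = 45, |S3| = 7.5.
|S1∩S2|: x∈[2,9], y∈[1,5] → 7·4 = 28.
|S1∩S3| = 1.
|S2∩S3| = 0.
|S1∩S2∩S3| = 0.
|S1 ∪ S2 ∪ S3| = 115.5 − 29 + 0 = 86.50.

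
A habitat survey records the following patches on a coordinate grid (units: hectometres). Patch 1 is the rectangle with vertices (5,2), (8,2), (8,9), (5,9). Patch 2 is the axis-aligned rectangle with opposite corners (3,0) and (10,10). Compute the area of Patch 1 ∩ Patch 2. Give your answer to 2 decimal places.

|Patch 1∩Patch 2|: x∈[5,8], y∈[2,9] → 3·7 = 21.

21.00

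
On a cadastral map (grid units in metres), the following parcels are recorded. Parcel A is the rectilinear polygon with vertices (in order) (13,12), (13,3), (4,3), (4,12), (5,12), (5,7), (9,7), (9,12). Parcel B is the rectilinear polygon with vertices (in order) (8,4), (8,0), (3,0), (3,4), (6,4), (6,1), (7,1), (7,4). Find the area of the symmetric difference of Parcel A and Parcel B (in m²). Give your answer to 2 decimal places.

|Parcel A| = 61, |Parcel B| = 17, |Parcel A∩Parcel B| = 3.
|Parcel A △ Parcel B| = |Parcel A| + |Parcel B| − 2·|Parcel A∩Parcel B| = 61 + 17 − 6 = 72.00.

72.00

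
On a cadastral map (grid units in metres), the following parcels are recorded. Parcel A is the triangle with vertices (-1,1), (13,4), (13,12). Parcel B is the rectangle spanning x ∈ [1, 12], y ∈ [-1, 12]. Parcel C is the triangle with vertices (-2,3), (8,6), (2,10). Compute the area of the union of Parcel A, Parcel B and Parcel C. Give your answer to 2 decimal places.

158.38

By inclusion–exclusion:
Individual areas: |Parcel A| = 56, |Parcel B| = 143, |Parcel C| = 29.
|Parcel A∩Parcel B| = 47.1429.
|Parcel A∩Parcel C| = 2.9399.
|Parcel B∩Parcel C| = 22.475.
|Parcel A∩Parcel B∩Parcel C| = 2.9399.
|Parcel A ∪ Parcel B ∪ Parcel C| = 228 − 72.5577 + 2.9399 = 158.38.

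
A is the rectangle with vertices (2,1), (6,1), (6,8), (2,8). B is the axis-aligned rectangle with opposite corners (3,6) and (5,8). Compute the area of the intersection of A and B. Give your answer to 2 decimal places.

4.00

|A∩B|: x∈[3,5], y∈[6,8] → 2·2 = 4.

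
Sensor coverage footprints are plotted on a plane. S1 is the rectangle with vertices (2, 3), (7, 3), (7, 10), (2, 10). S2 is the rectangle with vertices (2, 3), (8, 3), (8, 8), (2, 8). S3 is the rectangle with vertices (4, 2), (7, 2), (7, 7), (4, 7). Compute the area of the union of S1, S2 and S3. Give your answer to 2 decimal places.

43.00

By inclusion–exclusion:
Individual areas: |S1| = 35, |S2| = 30, |S3| = 15.
|S1∩S2|: x∈[2,7], y∈[3,8] → 5·5 = 25.
|S1∩S3|: x∈[4,7], y∈[3,7] → 3·4 = 12.
|S2∩S3|: x∈[4,7], y∈[3,7] → 3·4 = 12.
|S1∩S2∩S3| = 12.
|S1 ∪ S2 ∪ S3| = 80 − 49 + 12 = 43.00.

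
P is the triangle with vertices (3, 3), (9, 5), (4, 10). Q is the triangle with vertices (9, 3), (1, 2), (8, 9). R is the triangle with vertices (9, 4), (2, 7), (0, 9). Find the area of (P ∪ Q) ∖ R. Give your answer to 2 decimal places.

|P ∪ Q| = 32.9175.
|(P ∪ Q) ∩ R| = 1.8995.
|(P ∪ Q) ∖ R| = 32.9175 − 1.8995 = 31.02.

31.02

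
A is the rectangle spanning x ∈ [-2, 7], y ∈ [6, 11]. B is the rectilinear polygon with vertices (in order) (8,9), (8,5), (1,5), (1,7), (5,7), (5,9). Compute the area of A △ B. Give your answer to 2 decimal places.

45.00

|A| = 45, |B| = 20, |A∩B| = 10.
|A △ B| = |A| + |B| − 2·|A∩B| = 45 + 20 − 20 = 45.00.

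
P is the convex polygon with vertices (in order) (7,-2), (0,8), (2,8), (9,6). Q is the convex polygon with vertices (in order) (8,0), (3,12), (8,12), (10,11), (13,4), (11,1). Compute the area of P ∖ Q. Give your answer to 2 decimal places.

|P| = 40, |P∩Q| = 11.174.
|P ∖ Q| = |P| − |P∩Q| = 40 − 11.174 = 28.83.

28.83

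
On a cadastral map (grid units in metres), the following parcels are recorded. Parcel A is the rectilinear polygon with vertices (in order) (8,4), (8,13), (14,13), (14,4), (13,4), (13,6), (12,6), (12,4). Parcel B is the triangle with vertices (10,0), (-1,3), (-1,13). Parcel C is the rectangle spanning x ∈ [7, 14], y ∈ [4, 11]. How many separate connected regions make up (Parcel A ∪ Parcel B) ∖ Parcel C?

2

(Parcel A ∪ Parcel B) ∖ Parcel C splits into 2 disjoint pieces (area 12, area 55).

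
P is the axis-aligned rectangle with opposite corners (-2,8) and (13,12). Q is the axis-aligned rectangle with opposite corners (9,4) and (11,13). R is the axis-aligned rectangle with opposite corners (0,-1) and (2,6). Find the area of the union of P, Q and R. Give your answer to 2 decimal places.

By inclusion–exclusion:
Individual areas: |P| = 60, |Q| = 18, |R| = 14.
|P∩Q|: x∈[9,11], y∈[8,12] → 2·4 = 8.
|P∩R| = 0 (no overlap).
|Q∩R| = 0 (no overlap).
|P∩Q∩R| = 0.
|P ∪ Q ∪ R| = 92 − 8 + 0 = 84.00.

84.00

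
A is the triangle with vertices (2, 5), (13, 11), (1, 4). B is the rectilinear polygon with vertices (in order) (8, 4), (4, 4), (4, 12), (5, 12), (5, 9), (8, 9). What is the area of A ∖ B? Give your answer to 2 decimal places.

|A| = 2.5, |A∩B| = 1.0606.
|A ∖ B| = |A| − |A∩B| = 2.5 − 1.0606 = 1.44.

1.44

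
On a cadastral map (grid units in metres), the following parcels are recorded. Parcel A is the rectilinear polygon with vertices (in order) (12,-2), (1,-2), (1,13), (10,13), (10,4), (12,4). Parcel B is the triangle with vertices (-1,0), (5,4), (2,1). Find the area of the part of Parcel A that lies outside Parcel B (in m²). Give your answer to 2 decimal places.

144.67

|Parcel A| = 147, |Parcel A∩Parcel B| = 2.3333.
|Parcel A ∖ Parcel B| = |Parcel A| − |Parcel A∩Parcel B| = 147 − 2.3333 = 144.67.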